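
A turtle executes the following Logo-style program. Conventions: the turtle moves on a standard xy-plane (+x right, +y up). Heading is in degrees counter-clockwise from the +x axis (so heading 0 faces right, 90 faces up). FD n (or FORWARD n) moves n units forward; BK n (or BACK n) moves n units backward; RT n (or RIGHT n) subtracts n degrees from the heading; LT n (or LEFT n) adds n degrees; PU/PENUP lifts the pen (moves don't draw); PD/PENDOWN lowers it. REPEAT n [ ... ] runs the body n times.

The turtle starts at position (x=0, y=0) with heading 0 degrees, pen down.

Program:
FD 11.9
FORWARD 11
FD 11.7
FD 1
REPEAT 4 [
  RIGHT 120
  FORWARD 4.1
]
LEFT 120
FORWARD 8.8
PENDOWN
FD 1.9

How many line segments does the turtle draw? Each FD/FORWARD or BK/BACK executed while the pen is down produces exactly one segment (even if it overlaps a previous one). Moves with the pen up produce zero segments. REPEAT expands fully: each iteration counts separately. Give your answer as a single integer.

Answer: 10

Derivation:
Executing turtle program step by step:
Start: pos=(0,0), heading=0, pen down
FD 11.9: (0,0) -> (11.9,0) [heading=0, draw]
FD 11: (11.9,0) -> (22.9,0) [heading=0, draw]
FD 11.7: (22.9,0) -> (34.6,0) [heading=0, draw]
FD 1: (34.6,0) -> (35.6,0) [heading=0, draw]
REPEAT 4 [
  -- iteration 1/4 --
  RT 120: heading 0 -> 240
  FD 4.1: (35.6,0) -> (33.55,-3.551) [heading=240, draw]
  -- iteration 2/4 --
  RT 120: heading 240 -> 120
  FD 4.1: (33.55,-3.551) -> (31.5,0) [heading=120, draw]
  -- iteration 3/4 --
  RT 120: heading 120 -> 0
  FD 4.1: (31.5,0) -> (35.6,0) [heading=0, draw]
  -- iteration 4/4 --
  RT 120: heading 0 -> 240
  FD 4.1: (35.6,0) -> (33.55,-3.551) [heading=240, draw]
]
LT 120: heading 240 -> 0
FD 8.8: (33.55,-3.551) -> (42.35,-3.551) [heading=0, draw]
PD: pen down
FD 1.9: (42.35,-3.551) -> (44.25,-3.551) [heading=0, draw]
Final: pos=(44.25,-3.551), heading=0, 10 segment(s) drawn
Segments drawn: 10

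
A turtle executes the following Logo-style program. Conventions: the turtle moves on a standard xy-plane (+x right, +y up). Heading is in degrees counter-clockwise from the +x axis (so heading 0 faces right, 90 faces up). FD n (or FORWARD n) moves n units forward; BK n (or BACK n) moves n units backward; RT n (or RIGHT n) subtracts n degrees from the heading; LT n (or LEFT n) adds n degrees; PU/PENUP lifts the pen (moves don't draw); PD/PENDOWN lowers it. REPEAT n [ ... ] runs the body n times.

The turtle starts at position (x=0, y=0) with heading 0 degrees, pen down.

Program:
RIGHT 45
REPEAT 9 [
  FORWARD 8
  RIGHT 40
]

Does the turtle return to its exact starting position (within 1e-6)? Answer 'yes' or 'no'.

Answer: yes

Derivation:
Executing turtle program step by step:
Start: pos=(0,0), heading=0, pen down
RT 45: heading 0 -> 315
REPEAT 9 [
  -- iteration 1/9 --
  FD 8: (0,0) -> (5.657,-5.657) [heading=315, draw]
  RT 40: heading 315 -> 275
  -- iteration 2/9 --
  FD 8: (5.657,-5.657) -> (6.354,-13.626) [heading=275, draw]
  RT 40: heading 275 -> 235
  -- iteration 3/9 --
  FD 8: (6.354,-13.626) -> (1.765,-20.18) [heading=235, draw]
  RT 40: heading 235 -> 195
  -- iteration 4/9 --
  FD 8: (1.765,-20.18) -> (-5.962,-22.25) [heading=195, draw]
  RT 40: heading 195 -> 155
  -- iteration 5/9 --
  FD 8: (-5.962,-22.25) -> (-13.212,-18.869) [heading=155, draw]
  RT 40: heading 155 -> 115
  -- iteration 6/9 --
  FD 8: (-13.212,-18.869) -> (-16.593,-11.619) [heading=115, draw]
  RT 40: heading 115 -> 75
  -- iteration 7/9 --
  FD 8: (-16.593,-11.619) -> (-14.523,-3.891) [heading=75, draw]
  RT 40: heading 75 -> 35
  -- iteration 8/9 --
  FD 8: (-14.523,-3.891) -> (-7.97,0.697) [heading=35, draw]
  RT 40: heading 35 -> 355
  -- iteration 9/9 --
  FD 8: (-7.97,0.697) -> (0,0) [heading=355, draw]
  RT 40: heading 355 -> 315
]
Final: pos=(0,0), heading=315, 9 segment(s) drawn

Start position: (0, 0)
Final position: (0, 0)
Distance = 0; < 1e-6 -> CLOSED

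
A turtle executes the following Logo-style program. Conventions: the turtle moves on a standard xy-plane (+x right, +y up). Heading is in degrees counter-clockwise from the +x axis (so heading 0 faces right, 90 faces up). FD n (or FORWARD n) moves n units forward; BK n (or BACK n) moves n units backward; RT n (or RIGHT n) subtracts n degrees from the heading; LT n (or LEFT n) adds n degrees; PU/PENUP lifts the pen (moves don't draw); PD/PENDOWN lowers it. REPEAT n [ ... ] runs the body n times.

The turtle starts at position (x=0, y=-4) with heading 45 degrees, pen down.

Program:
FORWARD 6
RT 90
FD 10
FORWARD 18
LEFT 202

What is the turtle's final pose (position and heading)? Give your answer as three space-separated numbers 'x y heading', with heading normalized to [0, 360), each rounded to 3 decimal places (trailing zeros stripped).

Answer: 24.042 -19.556 157

Derivation:
Executing turtle program step by step:
Start: pos=(0,-4), heading=45, pen down
FD 6: (0,-4) -> (4.243,0.243) [heading=45, draw]
RT 90: heading 45 -> 315
FD 10: (4.243,0.243) -> (11.314,-6.828) [heading=315, draw]
FD 18: (11.314,-6.828) -> (24.042,-19.556) [heading=315, draw]
LT 202: heading 315 -> 157
Final: pos=(24.042,-19.556), heading=157, 3 segment(s) drawn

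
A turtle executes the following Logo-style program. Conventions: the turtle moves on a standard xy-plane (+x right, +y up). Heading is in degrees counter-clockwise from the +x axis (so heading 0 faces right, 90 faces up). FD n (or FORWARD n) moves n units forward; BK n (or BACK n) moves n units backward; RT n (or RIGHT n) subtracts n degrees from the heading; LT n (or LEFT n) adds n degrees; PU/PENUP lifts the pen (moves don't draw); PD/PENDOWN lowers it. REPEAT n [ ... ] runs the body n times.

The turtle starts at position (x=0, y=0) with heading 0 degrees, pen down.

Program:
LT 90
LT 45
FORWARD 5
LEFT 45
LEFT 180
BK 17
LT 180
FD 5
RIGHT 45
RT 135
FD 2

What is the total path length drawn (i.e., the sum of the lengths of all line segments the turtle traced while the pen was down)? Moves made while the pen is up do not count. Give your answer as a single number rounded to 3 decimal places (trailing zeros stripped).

Answer: 29

Derivation:
Executing turtle program step by step:
Start: pos=(0,0), heading=0, pen down
LT 90: heading 0 -> 90
LT 45: heading 90 -> 135
FD 5: (0,0) -> (-3.536,3.536) [heading=135, draw]
LT 45: heading 135 -> 180
LT 180: heading 180 -> 0
BK 17: (-3.536,3.536) -> (-20.536,3.536) [heading=0, draw]
LT 180: heading 0 -> 180
FD 5: (-20.536,3.536) -> (-25.536,3.536) [heading=180, draw]
RT 45: heading 180 -> 135
RT 135: heading 135 -> 0
FD 2: (-25.536,3.536) -> (-23.536,3.536) [heading=0, draw]
Final: pos=(-23.536,3.536), heading=0, 4 segment(s) drawn

Segment lengths:
  seg 1: (0,0) -> (-3.536,3.536), length = 5
  seg 2: (-3.536,3.536) -> (-20.536,3.536), length = 17
  seg 3: (-20.536,3.536) -> (-25.536,3.536), length = 5
  seg 4: (-25.536,3.536) -> (-23.536,3.536), length = 2
Total = 29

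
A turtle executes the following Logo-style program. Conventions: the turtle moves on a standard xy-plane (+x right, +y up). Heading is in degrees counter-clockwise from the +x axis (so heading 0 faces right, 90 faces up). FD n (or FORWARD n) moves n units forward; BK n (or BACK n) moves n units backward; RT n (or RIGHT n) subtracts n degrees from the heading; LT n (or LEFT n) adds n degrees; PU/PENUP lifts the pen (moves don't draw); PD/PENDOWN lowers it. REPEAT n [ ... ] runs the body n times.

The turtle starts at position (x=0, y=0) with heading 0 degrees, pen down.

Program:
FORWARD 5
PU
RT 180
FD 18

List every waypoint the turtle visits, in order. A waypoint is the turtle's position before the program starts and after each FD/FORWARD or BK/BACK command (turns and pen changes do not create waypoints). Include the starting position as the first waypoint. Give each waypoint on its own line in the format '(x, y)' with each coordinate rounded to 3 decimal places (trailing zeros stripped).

Executing turtle program step by step:
Start: pos=(0,0), heading=0, pen down
FD 5: (0,0) -> (5,0) [heading=0, draw]
PU: pen up
RT 180: heading 0 -> 180
FD 18: (5,0) -> (-13,0) [heading=180, move]
Final: pos=(-13,0), heading=180, 1 segment(s) drawn
Waypoints (3 total):
(0, 0)
(5, 0)
(-13, 0)

Answer: (0, 0)
(5, 0)
(-13, 0)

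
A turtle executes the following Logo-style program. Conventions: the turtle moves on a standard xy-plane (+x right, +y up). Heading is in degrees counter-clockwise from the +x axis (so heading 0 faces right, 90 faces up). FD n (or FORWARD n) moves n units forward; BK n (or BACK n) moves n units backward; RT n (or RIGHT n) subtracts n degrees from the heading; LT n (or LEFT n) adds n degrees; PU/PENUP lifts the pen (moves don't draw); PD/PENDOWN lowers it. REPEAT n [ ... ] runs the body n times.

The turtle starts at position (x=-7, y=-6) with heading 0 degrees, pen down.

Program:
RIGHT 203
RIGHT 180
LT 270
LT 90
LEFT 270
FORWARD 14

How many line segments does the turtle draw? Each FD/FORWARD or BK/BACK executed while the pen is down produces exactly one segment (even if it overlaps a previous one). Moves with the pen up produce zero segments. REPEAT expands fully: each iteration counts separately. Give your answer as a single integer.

Executing turtle program step by step:
Start: pos=(-7,-6), heading=0, pen down
RT 203: heading 0 -> 157
RT 180: heading 157 -> 337
LT 270: heading 337 -> 247
LT 90: heading 247 -> 337
LT 270: heading 337 -> 247
FD 14: (-7,-6) -> (-12.47,-18.887) [heading=247, draw]
Final: pos=(-12.47,-18.887), heading=247, 1 segment(s) drawn
Segments drawn: 1

Answer: 1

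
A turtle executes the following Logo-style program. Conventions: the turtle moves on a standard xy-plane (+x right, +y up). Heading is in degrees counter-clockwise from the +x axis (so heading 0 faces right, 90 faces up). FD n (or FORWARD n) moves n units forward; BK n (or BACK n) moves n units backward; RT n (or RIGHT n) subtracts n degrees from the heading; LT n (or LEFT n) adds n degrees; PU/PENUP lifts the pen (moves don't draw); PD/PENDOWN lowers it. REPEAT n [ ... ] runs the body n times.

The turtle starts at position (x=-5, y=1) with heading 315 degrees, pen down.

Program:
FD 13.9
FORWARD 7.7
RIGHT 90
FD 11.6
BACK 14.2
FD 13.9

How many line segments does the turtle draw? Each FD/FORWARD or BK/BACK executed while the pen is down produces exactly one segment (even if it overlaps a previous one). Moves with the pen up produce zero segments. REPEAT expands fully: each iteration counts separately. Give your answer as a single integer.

Executing turtle program step by step:
Start: pos=(-5,1), heading=315, pen down
FD 13.9: (-5,1) -> (4.829,-8.829) [heading=315, draw]
FD 7.7: (4.829,-8.829) -> (10.274,-14.274) [heading=315, draw]
RT 90: heading 315 -> 225
FD 11.6: (10.274,-14.274) -> (2.071,-22.476) [heading=225, draw]
BK 14.2: (2.071,-22.476) -> (12.112,-12.435) [heading=225, draw]
FD 13.9: (12.112,-12.435) -> (2.283,-22.264) [heading=225, draw]
Final: pos=(2.283,-22.264), heading=225, 5 segment(s) drawn
Segments drawn: 5

Answer: 5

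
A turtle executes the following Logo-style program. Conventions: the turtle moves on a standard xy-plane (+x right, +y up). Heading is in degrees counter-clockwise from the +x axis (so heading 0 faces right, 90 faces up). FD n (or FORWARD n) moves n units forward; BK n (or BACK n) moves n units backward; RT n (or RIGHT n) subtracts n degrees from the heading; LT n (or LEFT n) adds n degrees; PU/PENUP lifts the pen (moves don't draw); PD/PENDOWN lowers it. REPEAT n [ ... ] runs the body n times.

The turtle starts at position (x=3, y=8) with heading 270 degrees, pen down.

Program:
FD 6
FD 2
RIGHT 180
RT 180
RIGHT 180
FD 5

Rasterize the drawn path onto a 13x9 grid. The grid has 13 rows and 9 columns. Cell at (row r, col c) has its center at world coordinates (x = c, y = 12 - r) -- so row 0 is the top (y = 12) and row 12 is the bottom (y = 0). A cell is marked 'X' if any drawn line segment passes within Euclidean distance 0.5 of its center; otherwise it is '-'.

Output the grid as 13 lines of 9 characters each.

Answer: ---------
---------
---------
---------
---X-----
---X-----
---X-----
---X-----
---X-----
---X-----
---X-----
---X-----
---X-----

Derivation:
Segment 0: (3,8) -> (3,2)
Segment 1: (3,2) -> (3,0)
Segment 2: (3,0) -> (3,5)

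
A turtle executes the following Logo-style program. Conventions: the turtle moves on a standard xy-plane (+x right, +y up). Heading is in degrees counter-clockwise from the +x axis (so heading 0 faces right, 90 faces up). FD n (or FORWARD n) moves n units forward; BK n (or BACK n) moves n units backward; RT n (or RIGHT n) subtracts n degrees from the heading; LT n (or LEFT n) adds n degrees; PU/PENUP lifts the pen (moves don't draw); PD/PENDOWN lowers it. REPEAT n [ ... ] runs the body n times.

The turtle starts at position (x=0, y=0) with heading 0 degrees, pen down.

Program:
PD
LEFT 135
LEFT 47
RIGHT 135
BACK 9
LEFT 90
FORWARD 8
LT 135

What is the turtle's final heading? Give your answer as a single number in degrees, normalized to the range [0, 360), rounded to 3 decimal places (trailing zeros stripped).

Executing turtle program step by step:
Start: pos=(0,0), heading=0, pen down
PD: pen down
LT 135: heading 0 -> 135
LT 47: heading 135 -> 182
RT 135: heading 182 -> 47
BK 9: (0,0) -> (-6.138,-6.582) [heading=47, draw]
LT 90: heading 47 -> 137
FD 8: (-6.138,-6.582) -> (-11.989,-1.126) [heading=137, draw]
LT 135: heading 137 -> 272
Final: pos=(-11.989,-1.126), heading=272, 2 segment(s) drawn

Answer: 272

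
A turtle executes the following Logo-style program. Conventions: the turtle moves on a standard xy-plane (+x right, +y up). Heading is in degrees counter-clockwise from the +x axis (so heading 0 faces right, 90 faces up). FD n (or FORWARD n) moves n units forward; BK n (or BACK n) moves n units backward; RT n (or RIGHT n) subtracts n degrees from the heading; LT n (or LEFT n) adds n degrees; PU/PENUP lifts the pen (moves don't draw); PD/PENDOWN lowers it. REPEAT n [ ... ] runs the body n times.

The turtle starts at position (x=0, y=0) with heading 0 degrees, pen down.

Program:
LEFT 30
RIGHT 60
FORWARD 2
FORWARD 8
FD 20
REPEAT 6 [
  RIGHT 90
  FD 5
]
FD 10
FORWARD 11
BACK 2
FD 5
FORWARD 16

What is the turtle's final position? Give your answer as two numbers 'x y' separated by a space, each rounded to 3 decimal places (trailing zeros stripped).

Answer: -15.49 3.17

Derivation:
Executing turtle program step by step:
Start: pos=(0,0), heading=0, pen down
LT 30: heading 0 -> 30
RT 60: heading 30 -> 330
FD 2: (0,0) -> (1.732,-1) [heading=330, draw]
FD 8: (1.732,-1) -> (8.66,-5) [heading=330, draw]
FD 20: (8.66,-5) -> (25.981,-15) [heading=330, draw]
REPEAT 6 [
  -- iteration 1/6 --
  RT 90: heading 330 -> 240
  FD 5: (25.981,-15) -> (23.481,-19.33) [heading=240, draw]
  -- iteration 2/6 --
  RT 90: heading 240 -> 150
  FD 5: (23.481,-19.33) -> (19.151,-16.83) [heading=150, draw]
  -- iteration 3/6 --
  RT 90: heading 150 -> 60
  FD 5: (19.151,-16.83) -> (21.651,-12.5) [heading=60, draw]
  -- iteration 4/6 --
  RT 90: heading 60 -> 330
  FD 5: (21.651,-12.5) -> (25.981,-15) [heading=330, draw]
  -- iteration 5/6 --
  RT 90: heading 330 -> 240
  FD 5: (25.981,-15) -> (23.481,-19.33) [heading=240, draw]
  -- iteration 6/6 --
  RT 90: heading 240 -> 150
  FD 5: (23.481,-19.33) -> (19.151,-16.83) [heading=150, draw]
]
FD 10: (19.151,-16.83) -> (10.49,-11.83) [heading=150, draw]
FD 11: (10.49,-11.83) -> (0.964,-6.33) [heading=150, draw]
BK 2: (0.964,-6.33) -> (2.696,-7.33) [heading=150, draw]
FD 5: (2.696,-7.33) -> (-1.634,-4.83) [heading=150, draw]
FD 16: (-1.634,-4.83) -> (-15.49,3.17) [heading=150, draw]
Final: pos=(-15.49,3.17), heading=150, 14 segment(s) drawn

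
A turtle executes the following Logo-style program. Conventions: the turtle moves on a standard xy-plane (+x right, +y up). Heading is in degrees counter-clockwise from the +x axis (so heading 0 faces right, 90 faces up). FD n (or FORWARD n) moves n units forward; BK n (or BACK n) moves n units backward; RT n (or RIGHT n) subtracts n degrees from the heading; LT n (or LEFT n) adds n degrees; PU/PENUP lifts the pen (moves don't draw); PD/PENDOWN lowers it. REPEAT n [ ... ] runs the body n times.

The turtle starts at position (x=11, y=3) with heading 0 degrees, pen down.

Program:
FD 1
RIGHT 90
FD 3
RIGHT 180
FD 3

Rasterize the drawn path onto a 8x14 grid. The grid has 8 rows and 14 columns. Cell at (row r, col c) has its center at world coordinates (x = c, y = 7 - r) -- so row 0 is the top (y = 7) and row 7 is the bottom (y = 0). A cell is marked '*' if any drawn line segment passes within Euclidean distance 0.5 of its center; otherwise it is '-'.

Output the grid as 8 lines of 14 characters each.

Answer: --------------
--------------
--------------
--------------
-----------**-
------------*-
------------*-
------------*-

Derivation:
Segment 0: (11,3) -> (12,3)
Segment 1: (12,3) -> (12,0)
Segment 2: (12,0) -> (12,3)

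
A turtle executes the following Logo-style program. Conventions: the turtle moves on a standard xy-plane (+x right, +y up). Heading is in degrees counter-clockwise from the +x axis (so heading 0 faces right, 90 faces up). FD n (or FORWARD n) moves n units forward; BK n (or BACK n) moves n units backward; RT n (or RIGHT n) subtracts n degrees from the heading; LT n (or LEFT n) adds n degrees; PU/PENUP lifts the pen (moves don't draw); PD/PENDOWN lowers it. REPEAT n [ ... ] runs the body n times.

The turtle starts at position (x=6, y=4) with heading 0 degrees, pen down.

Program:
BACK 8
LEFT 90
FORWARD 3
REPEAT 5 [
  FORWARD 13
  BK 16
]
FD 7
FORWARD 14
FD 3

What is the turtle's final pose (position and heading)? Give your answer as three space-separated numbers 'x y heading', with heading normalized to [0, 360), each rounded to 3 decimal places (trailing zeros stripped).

Executing turtle program step by step:
Start: pos=(6,4), heading=0, pen down
BK 8: (6,4) -> (-2,4) [heading=0, draw]
LT 90: heading 0 -> 90
FD 3: (-2,4) -> (-2,7) [heading=90, draw]
REPEAT 5 [
  -- iteration 1/5 --
  FD 13: (-2,7) -> (-2,20) [heading=90, draw]
  BK 16: (-2,20) -> (-2,4) [heading=90, draw]
  -- iteration 2/5 --
  FD 13: (-2,4) -> (-2,17) [heading=90, draw]
  BK 16: (-2,17) -> (-2,1) [heading=90, draw]
  -- iteration 3/5 --
  FD 13: (-2,1) -> (-2,14) [heading=90, draw]
  BK 16: (-2,14) -> (-2,-2) [heading=90, draw]
  -- iteration 4/5 --
  FD 13: (-2,-2) -> (-2,11) [heading=90, draw]
  BK 16: (-2,11) -> (-2,-5) [heading=90, draw]
  -- iteration 5/5 --
  FD 13: (-2,-5) -> (-2,8) [heading=90, draw]
  BK 16: (-2,8) -> (-2,-8) [heading=90, draw]
]
FD 7: (-2,-8) -> (-2,-1) [heading=90, draw]
FD 14: (-2,-1) -> (-2,13) [heading=90, draw]
FD 3: (-2,13) -> (-2,16) [heading=90, draw]
Final: pos=(-2,16), heading=90, 15 segment(s) drawn

Answer: -2 16 90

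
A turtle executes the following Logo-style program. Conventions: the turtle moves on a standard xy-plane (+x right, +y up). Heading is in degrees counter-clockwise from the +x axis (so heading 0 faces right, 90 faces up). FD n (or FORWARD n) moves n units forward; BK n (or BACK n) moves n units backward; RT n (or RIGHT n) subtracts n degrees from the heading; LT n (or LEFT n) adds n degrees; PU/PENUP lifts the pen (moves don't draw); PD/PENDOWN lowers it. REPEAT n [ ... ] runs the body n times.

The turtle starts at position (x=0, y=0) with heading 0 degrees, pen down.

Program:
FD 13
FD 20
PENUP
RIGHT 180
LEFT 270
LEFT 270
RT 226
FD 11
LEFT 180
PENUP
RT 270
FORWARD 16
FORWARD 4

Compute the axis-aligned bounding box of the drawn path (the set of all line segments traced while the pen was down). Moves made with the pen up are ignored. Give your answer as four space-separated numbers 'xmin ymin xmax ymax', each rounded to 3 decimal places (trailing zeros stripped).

Answer: 0 0 33 0

Derivation:
Executing turtle program step by step:
Start: pos=(0,0), heading=0, pen down
FD 13: (0,0) -> (13,0) [heading=0, draw]
FD 20: (13,0) -> (33,0) [heading=0, draw]
PU: pen up
RT 180: heading 0 -> 180
LT 270: heading 180 -> 90
LT 270: heading 90 -> 0
RT 226: heading 0 -> 134
FD 11: (33,0) -> (25.359,7.913) [heading=134, move]
LT 180: heading 134 -> 314
PU: pen up
RT 270: heading 314 -> 44
FD 16: (25.359,7.913) -> (36.868,19.027) [heading=44, move]
FD 4: (36.868,19.027) -> (39.746,21.806) [heading=44, move]
Final: pos=(39.746,21.806), heading=44, 2 segment(s) drawn

Segment endpoints: x in {0, 13, 33}, y in {0}
xmin=0, ymin=0, xmax=33, ymax=0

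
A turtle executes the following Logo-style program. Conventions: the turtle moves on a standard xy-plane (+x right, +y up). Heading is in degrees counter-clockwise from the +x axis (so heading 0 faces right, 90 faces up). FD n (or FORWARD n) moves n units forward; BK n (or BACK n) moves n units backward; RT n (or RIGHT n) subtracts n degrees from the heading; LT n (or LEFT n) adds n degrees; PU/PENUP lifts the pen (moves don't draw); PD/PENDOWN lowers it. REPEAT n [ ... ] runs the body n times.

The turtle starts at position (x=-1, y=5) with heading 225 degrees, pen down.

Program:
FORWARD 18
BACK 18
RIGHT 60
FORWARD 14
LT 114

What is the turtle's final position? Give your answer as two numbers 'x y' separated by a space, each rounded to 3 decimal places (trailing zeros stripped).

Answer: -14.523 8.623

Derivation:
Executing turtle program step by step:
Start: pos=(-1,5), heading=225, pen down
FD 18: (-1,5) -> (-13.728,-7.728) [heading=225, draw]
BK 18: (-13.728,-7.728) -> (-1,5) [heading=225, draw]
RT 60: heading 225 -> 165
FD 14: (-1,5) -> (-14.523,8.623) [heading=165, draw]
LT 114: heading 165 -> 279
Final: pos=(-14.523,8.623), heading=279, 3 segment(s) drawn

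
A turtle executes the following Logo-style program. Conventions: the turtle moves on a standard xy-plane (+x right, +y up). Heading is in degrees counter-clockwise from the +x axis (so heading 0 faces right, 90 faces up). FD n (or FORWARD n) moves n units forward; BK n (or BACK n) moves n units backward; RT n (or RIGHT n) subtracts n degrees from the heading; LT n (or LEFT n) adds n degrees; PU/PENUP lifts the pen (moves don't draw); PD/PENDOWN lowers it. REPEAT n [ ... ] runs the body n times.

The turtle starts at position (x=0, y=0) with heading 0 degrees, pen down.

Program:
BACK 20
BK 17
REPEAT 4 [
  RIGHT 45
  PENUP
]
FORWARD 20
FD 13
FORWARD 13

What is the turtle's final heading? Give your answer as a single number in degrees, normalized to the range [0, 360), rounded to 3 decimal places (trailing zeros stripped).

Executing turtle program step by step:
Start: pos=(0,0), heading=0, pen down
BK 20: (0,0) -> (-20,0) [heading=0, draw]
BK 17: (-20,0) -> (-37,0) [heading=0, draw]
REPEAT 4 [
  -- iteration 1/4 --
  RT 45: heading 0 -> 315
  PU: pen up
  -- iteration 2/4 --
  RT 45: heading 315 -> 270
  PU: pen up
  -- iteration 3/4 --
  RT 45: heading 270 -> 225
  PU: pen up
  -- iteration 4/4 --
  RT 45: heading 225 -> 180
  PU: pen up
]
FD 20: (-37,0) -> (-57,0) [heading=180, move]
FD 13: (-57,0) -> (-70,0) [heading=180, move]
FD 13: (-70,0) -> (-83,0) [heading=180, move]
Final: pos=(-83,0), heading=180, 2 segment(s) drawn

Answer: 180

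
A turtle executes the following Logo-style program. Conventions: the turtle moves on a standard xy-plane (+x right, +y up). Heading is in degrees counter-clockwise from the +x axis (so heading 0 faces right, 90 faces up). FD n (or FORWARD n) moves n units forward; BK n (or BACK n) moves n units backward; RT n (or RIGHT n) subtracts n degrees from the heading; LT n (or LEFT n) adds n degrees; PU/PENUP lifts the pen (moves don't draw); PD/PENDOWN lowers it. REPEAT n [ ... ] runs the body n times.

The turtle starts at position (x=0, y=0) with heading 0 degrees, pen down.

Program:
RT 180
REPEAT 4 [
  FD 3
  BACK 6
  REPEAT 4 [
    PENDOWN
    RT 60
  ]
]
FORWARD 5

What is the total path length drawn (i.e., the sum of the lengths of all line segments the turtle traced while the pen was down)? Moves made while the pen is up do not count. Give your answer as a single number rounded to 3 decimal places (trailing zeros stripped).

Executing turtle program step by step:
Start: pos=(0,0), heading=0, pen down
RT 180: heading 0 -> 180
REPEAT 4 [
  -- iteration 1/4 --
  FD 3: (0,0) -> (-3,0) [heading=180, draw]
  BK 6: (-3,0) -> (3,0) [heading=180, draw]
  REPEAT 4 [
    -- iteration 1/4 --
    PD: pen down
    RT 60: heading 180 -> 120
    -- iteration 2/4 --
    PD: pen down
    RT 60: heading 120 -> 60
    -- iteration 3/4 --
    PD: pen down
    RT 60: heading 60 -> 0
    -- iteration 4/4 --
    PD: pen down
    RT 60: heading 0 -> 300
  ]
  -- iteration 2/4 --
  FD 3: (3,0) -> (4.5,-2.598) [heading=300, draw]
  BK 6: (4.5,-2.598) -> (1.5,2.598) [heading=300, draw]
  REPEAT 4 [
    -- iteration 1/4 --
    PD: pen down
    RT 60: heading 300 -> 240
    -- iteration 2/4 --
    PD: pen down
    RT 60: heading 240 -> 180
    -- iteration 3/4 --
    PD: pen down
    RT 60: heading 180 -> 120
    -- iteration 4/4 --
    PD: pen down
    RT 60: heading 120 -> 60
  ]
  -- iteration 3/4 --
  FD 3: (1.5,2.598) -> (3,5.196) [heading=60, draw]
  BK 6: (3,5.196) -> (0,0) [heading=60, draw]
  REPEAT 4 [
    -- iteration 1/4 --
    PD: pen down
    RT 60: heading 60 -> 0
    -- iteration 2/4 --
    PD: pen down
    RT 60: heading 0 -> 300
    -- iteration 3/4 --
    PD: pen down
    RT 60: heading 300 -> 240
    -- iteration 4/4 --
    PD: pen down
    RT 60: heading 240 -> 180
  ]
  -- iteration 4/4 --
  FD 3: (0,0) -> (-3,0) [heading=180, draw]
  BK 6: (-3,0) -> (3,0) [heading=180, draw]
  REPEAT 4 [
    -- iteration 1/4 --
    PD: pen down
    RT 60: heading 180 -> 120
    -- iteration 2/4 --
    PD: pen down
    RT 60: heading 120 -> 60
    -- iteration 3/4 --
    PD: pen down
    RT 60: heading 60 -> 0
    -- iteration 4/4 --
    PD: pen down
    RT 60: heading 0 -> 300
  ]
]
FD 5: (3,0) -> (5.5,-4.33) [heading=300, draw]
Final: pos=(5.5,-4.33), heading=300, 9 segment(s) drawn

Segment lengths:
  seg 1: (0,0) -> (-3,0), length = 3
  seg 2: (-3,0) -> (3,0), length = 6
  seg 3: (3,0) -> (4.5,-2.598), length = 3
  seg 4: (4.5,-2.598) -> (1.5,2.598), length = 6
  seg 5: (1.5,2.598) -> (3,5.196), length = 3
  seg 6: (3,5.196) -> (0,0), length = 6
  seg 7: (0,0) -> (-3,0), length = 3
  seg 8: (-3,0) -> (3,0), length = 6
  seg 9: (3,0) -> (5.5,-4.33), length = 5
Total = 41

Answer: 41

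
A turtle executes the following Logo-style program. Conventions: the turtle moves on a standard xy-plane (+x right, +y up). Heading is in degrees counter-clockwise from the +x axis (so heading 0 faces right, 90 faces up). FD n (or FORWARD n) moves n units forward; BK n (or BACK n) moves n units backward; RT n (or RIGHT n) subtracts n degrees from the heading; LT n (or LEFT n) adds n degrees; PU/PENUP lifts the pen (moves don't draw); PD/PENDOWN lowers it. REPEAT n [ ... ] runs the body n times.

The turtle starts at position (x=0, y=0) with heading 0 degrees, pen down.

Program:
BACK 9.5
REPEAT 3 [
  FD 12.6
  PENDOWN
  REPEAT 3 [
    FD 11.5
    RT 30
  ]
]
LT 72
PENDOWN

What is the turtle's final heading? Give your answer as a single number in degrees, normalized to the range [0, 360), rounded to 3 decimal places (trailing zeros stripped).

Executing turtle program step by step:
Start: pos=(0,0), heading=0, pen down
BK 9.5: (0,0) -> (-9.5,0) [heading=0, draw]
REPEAT 3 [
  -- iteration 1/3 --
  FD 12.6: (-9.5,0) -> (3.1,0) [heading=0, draw]
  PD: pen down
  REPEAT 3 [
    -- iteration 1/3 --
    FD 11.5: (3.1,0) -> (14.6,0) [heading=0, draw]
    RT 30: heading 0 -> 330
    -- iteration 2/3 --
    FD 11.5: (14.6,0) -> (24.559,-5.75) [heading=330, draw]
    RT 30: heading 330 -> 300
    -- iteration 3/3 --
    FD 11.5: (24.559,-5.75) -> (30.309,-15.709) [heading=300, draw]
    RT 30: heading 300 -> 270
  ]
  -- iteration 2/3 --
  FD 12.6: (30.309,-15.709) -> (30.309,-28.309) [heading=270, draw]
  PD: pen down
  REPEAT 3 [
    -- iteration 1/3 --
    FD 11.5: (30.309,-28.309) -> (30.309,-39.809) [heading=270, draw]
    RT 30: heading 270 -> 240
    -- iteration 2/3 --
    FD 11.5: (30.309,-39.809) -> (24.559,-49.769) [heading=240, draw]
    RT 30: heading 240 -> 210
    -- iteration 3/3 --
    FD 11.5: (24.559,-49.769) -> (14.6,-55.519) [heading=210, draw]
    RT 30: heading 210 -> 180
  ]
  -- iteration 3/3 --
  FD 12.6: (14.6,-55.519) -> (2,-55.519) [heading=180, draw]
  PD: pen down
  REPEAT 3 [
    -- iteration 1/3 --
    FD 11.5: (2,-55.519) -> (-9.5,-55.519) [heading=180, draw]
    RT 30: heading 180 -> 150
    -- iteration 2/3 --
    FD 11.5: (-9.5,-55.519) -> (-19.459,-49.769) [heading=150, draw]
    RT 30: heading 150 -> 120
    -- iteration 3/3 --
    FD 11.5: (-19.459,-49.769) -> (-25.209,-39.809) [heading=120, draw]
    RT 30: heading 120 -> 90
  ]
]
LT 72: heading 90 -> 162
PD: pen down
Final: pos=(-25.209,-39.809), heading=162, 13 segment(s) drawn

Answer: 162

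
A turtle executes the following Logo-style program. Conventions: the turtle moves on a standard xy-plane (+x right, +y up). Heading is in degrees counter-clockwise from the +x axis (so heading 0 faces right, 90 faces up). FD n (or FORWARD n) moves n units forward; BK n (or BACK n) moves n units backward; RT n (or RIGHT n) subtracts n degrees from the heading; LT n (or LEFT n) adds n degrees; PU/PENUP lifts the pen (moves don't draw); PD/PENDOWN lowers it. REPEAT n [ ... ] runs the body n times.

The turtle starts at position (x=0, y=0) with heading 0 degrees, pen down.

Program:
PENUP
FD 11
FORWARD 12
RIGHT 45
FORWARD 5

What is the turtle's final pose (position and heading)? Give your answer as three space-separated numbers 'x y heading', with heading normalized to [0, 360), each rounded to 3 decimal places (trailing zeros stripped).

Answer: 26.536 -3.536 315

Derivation:
Executing turtle program step by step:
Start: pos=(0,0), heading=0, pen down
PU: pen up
FD 11: (0,0) -> (11,0) [heading=0, move]
FD 12: (11,0) -> (23,0) [heading=0, move]
RT 45: heading 0 -> 315
FD 5: (23,0) -> (26.536,-3.536) [heading=315, move]
Final: pos=(26.536,-3.536), heading=315, 0 segment(s) drawn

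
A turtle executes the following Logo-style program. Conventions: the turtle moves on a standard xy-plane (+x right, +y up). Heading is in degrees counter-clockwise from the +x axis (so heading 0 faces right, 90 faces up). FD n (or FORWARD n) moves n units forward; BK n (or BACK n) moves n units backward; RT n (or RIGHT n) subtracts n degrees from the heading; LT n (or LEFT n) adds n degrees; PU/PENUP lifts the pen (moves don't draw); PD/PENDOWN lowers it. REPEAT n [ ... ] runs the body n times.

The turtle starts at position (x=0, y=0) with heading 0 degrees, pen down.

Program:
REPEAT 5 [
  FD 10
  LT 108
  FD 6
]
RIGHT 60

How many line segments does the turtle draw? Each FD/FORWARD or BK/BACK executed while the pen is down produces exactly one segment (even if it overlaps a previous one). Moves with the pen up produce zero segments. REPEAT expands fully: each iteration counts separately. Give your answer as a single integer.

Answer: 10

Derivation:
Executing turtle program step by step:
Start: pos=(0,0), heading=0, pen down
REPEAT 5 [
  -- iteration 1/5 --
  FD 10: (0,0) -> (10,0) [heading=0, draw]
  LT 108: heading 0 -> 108
  FD 6: (10,0) -> (8.146,5.706) [heading=108, draw]
  -- iteration 2/5 --
  FD 10: (8.146,5.706) -> (5.056,15.217) [heading=108, draw]
  LT 108: heading 108 -> 216
  FD 6: (5.056,15.217) -> (0.202,11.69) [heading=216, draw]
  -- iteration 3/5 --
  FD 10: (0.202,11.69) -> (-7.889,5.812) [heading=216, draw]
  LT 108: heading 216 -> 324
  FD 6: (-7.889,5.812) -> (-3.034,2.286) [heading=324, draw]
  -- iteration 4/5 --
  FD 10: (-3.034,2.286) -> (5.056,-3.592) [heading=324, draw]
  LT 108: heading 324 -> 72
  FD 6: (5.056,-3.592) -> (6.91,2.114) [heading=72, draw]
  -- iteration 5/5 --
  FD 10: (6.91,2.114) -> (10,11.625) [heading=72, draw]
  LT 108: heading 72 -> 180
  FD 6: (10,11.625) -> (4,11.625) [heading=180, draw]
]
RT 60: heading 180 -> 120
Final: pos=(4,11.625), heading=120, 10 segment(s) drawn
Segments drawn: 10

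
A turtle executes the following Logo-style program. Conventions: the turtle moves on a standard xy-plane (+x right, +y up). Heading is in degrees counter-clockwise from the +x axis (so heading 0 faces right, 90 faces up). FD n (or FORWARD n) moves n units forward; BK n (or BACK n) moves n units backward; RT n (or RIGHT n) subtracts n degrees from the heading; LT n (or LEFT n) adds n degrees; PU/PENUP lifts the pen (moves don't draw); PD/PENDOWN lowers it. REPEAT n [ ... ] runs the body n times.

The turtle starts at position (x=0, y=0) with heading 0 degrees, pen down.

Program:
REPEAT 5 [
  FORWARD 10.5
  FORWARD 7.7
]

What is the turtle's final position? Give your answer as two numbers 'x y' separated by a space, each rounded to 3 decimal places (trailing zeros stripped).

Answer: 91 0

Derivation:
Executing turtle program step by step:
Start: pos=(0,0), heading=0, pen down
REPEAT 5 [
  -- iteration 1/5 --
  FD 10.5: (0,0) -> (10.5,0) [heading=0, draw]
  FD 7.7: (10.5,0) -> (18.2,0) [heading=0, draw]
  -- iteration 2/5 --
  FD 10.5: (18.2,0) -> (28.7,0) [heading=0, draw]
  FD 7.7: (28.7,0) -> (36.4,0) [heading=0, draw]
  -- iteration 3/5 --
  FD 10.5: (36.4,0) -> (46.9,0) [heading=0, draw]
  FD 7.7: (46.9,0) -> (54.6,0) [heading=0, draw]
  -- iteration 4/5 --
  FD 10.5: (54.6,0) -> (65.1,0) [heading=0, draw]
  FD 7.7: (65.1,0) -> (72.8,0) [heading=0, draw]
  -- iteration 5/5 --
  FD 10.5: (72.8,0) -> (83.3,0) [heading=0, draw]
  FD 7.7: (83.3,0) -> (91,0) [heading=0, draw]
]
Final: pos=(91,0), heading=0, 10 segment(s) drawn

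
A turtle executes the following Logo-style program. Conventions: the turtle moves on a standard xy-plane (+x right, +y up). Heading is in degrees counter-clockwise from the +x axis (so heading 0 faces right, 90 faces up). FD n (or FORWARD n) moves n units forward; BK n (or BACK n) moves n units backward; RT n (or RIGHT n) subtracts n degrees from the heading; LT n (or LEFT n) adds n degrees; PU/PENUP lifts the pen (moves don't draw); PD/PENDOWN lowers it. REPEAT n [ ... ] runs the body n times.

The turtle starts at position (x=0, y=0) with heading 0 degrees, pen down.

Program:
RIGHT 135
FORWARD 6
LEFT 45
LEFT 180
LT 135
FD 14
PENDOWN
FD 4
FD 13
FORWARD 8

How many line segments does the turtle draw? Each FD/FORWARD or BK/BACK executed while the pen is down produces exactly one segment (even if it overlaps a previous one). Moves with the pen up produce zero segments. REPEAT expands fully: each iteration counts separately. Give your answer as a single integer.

Answer: 5

Derivation:
Executing turtle program step by step:
Start: pos=(0,0), heading=0, pen down
RT 135: heading 0 -> 225
FD 6: (0,0) -> (-4.243,-4.243) [heading=225, draw]
LT 45: heading 225 -> 270
LT 180: heading 270 -> 90
LT 135: heading 90 -> 225
FD 14: (-4.243,-4.243) -> (-14.142,-14.142) [heading=225, draw]
PD: pen down
FD 4: (-14.142,-14.142) -> (-16.971,-16.971) [heading=225, draw]
FD 13: (-16.971,-16.971) -> (-26.163,-26.163) [heading=225, draw]
FD 8: (-26.163,-26.163) -> (-31.82,-31.82) [heading=225, draw]
Final: pos=(-31.82,-31.82), heading=225, 5 segment(s) drawn
Segments drawn: 5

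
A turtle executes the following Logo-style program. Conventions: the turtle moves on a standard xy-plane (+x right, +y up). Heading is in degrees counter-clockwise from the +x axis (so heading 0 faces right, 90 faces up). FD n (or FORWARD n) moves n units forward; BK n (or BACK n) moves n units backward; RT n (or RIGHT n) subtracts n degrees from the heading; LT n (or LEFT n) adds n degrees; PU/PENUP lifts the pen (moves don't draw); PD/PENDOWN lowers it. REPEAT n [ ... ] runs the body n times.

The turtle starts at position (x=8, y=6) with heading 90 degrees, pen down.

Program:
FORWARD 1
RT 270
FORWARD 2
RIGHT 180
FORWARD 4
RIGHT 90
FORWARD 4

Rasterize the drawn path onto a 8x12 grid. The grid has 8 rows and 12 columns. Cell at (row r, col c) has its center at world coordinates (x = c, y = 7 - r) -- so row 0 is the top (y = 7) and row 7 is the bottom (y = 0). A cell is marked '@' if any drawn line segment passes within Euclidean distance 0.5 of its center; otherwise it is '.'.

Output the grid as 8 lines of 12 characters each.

Answer: ......@@@@@.
........@.@.
..........@.
..........@.
..........@.
............
............
............

Derivation:
Segment 0: (8,6) -> (8,7)
Segment 1: (8,7) -> (6,7)
Segment 2: (6,7) -> (10,7)
Segment 3: (10,7) -> (10,3)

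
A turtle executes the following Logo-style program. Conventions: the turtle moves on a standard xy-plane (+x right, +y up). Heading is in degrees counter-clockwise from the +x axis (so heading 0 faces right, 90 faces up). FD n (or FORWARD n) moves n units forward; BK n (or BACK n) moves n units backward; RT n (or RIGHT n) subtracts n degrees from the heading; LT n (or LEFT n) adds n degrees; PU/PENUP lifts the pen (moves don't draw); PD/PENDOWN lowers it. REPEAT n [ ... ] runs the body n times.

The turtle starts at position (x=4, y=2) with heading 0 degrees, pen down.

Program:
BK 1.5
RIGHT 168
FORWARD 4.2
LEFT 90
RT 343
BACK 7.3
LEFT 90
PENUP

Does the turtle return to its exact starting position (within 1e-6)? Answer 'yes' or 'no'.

Answer: no

Derivation:
Executing turtle program step by step:
Start: pos=(4,2), heading=0, pen down
BK 1.5: (4,2) -> (2.5,2) [heading=0, draw]
RT 168: heading 0 -> 192
FD 4.2: (2.5,2) -> (-1.608,1.127) [heading=192, draw]
LT 90: heading 192 -> 282
RT 343: heading 282 -> 299
BK 7.3: (-1.608,1.127) -> (-5.147,7.511) [heading=299, draw]
LT 90: heading 299 -> 29
PU: pen up
Final: pos=(-5.147,7.511), heading=29, 3 segment(s) drawn

Start position: (4, 2)
Final position: (-5.147, 7.511)
Distance = 10.679; >= 1e-6 -> NOT closed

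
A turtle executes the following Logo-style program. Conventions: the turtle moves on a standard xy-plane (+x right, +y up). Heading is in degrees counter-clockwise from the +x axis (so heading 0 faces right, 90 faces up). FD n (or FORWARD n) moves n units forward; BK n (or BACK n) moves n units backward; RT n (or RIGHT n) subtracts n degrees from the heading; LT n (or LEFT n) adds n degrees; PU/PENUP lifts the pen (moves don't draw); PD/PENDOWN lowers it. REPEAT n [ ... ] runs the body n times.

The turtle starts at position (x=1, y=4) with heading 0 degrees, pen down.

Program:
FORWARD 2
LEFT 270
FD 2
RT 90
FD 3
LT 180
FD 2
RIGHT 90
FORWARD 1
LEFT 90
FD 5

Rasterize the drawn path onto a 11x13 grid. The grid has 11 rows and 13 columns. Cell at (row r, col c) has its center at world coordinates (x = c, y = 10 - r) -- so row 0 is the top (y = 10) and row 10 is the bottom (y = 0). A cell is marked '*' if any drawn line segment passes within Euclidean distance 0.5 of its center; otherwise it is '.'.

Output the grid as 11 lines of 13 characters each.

Answer: .............
.............
.............
.............
.............
.............
.***.........
...*.........
****.........
..******.....
.............

Derivation:
Segment 0: (1,4) -> (3,4)
Segment 1: (3,4) -> (3,2)
Segment 2: (3,2) -> (-0,2)
Segment 3: (-0,2) -> (2,2)
Segment 4: (2,2) -> (2,1)
Segment 5: (2,1) -> (7,1)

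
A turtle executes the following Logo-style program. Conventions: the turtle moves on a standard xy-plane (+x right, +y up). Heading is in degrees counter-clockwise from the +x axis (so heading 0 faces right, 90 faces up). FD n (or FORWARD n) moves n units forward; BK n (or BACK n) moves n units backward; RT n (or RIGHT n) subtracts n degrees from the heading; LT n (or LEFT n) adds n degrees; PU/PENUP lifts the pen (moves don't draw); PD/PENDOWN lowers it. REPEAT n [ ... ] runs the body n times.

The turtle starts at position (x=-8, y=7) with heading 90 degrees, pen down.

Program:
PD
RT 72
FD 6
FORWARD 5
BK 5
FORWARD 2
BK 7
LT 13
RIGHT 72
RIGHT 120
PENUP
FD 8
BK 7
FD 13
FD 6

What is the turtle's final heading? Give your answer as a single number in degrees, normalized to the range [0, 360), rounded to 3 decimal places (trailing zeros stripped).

Answer: 199

Derivation:
Executing turtle program step by step:
Start: pos=(-8,7), heading=90, pen down
PD: pen down
RT 72: heading 90 -> 18
FD 6: (-8,7) -> (-2.294,8.854) [heading=18, draw]
FD 5: (-2.294,8.854) -> (2.462,10.399) [heading=18, draw]
BK 5: (2.462,10.399) -> (-2.294,8.854) [heading=18, draw]
FD 2: (-2.294,8.854) -> (-0.392,9.472) [heading=18, draw]
BK 7: (-0.392,9.472) -> (-7.049,7.309) [heading=18, draw]
LT 13: heading 18 -> 31
RT 72: heading 31 -> 319
RT 120: heading 319 -> 199
PU: pen up
FD 8: (-7.049,7.309) -> (-14.613,4.704) [heading=199, move]
BK 7: (-14.613,4.704) -> (-7.994,6.983) [heading=199, move]
FD 13: (-7.994,6.983) -> (-20.286,2.751) [heading=199, move]
FD 6: (-20.286,2.751) -> (-25.959,0.798) [heading=199, move]
Final: pos=(-25.959,0.798), heading=199, 5 segment(s) drawn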